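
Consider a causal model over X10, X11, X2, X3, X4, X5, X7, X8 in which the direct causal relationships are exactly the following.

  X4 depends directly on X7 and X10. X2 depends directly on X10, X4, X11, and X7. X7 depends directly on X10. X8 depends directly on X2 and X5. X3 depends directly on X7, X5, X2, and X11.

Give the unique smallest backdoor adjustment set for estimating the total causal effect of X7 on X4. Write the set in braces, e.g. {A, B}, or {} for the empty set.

{X10}

Variables eligible for adjustment (non-descendants of X7, excluding X7 and X4): {X10, X11, X5}.
Backdoor paths from X7 to X4:
  P1: X7 <- X10 -> X4
  P2: X7 <- X10 -> X2 <- X4
The empty set is not sufficient: P1 (X7 <- X10 -> X4) has no collider blocking it and no conditioned non-collider, so it is open.
Try {X10}:
  P1: blocked at fork node X10 ∈ conditioning set.
  P2: blocked at fork node X10 ∈ conditioning set.
{X10} contains no descendant of X7 and blocks every backdoor path.
No other singleton works — e.g. {X11} leaves P1 open — so {X10} is the unique smallest valid adjustment set.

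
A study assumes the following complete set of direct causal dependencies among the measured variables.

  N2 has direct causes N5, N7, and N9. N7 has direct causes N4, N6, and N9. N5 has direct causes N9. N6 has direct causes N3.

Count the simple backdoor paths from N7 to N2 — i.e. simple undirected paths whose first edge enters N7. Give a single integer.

A backdoor path from N7 to N2 is any simple undirected path whose first edge points into N7 (i.e. leaves N7 via a parent).
Parents of N7: {N4, N6, N9}.
Enumerating:
  P1: N7 <- N9 -> N5 -> N2
  P2: N7 <- N9 -> N2
That exhausts the simple backdoor paths. Count: 2.

2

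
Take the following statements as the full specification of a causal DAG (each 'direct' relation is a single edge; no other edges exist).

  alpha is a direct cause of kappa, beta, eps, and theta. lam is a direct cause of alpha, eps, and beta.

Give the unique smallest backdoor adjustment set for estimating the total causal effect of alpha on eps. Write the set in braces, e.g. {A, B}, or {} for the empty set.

{lam}

Variables eligible for adjustment (non-descendants of alpha, excluding alpha and eps): {lam}.
Backdoor paths from alpha to eps:
  P1: alpha <- lam -> eps
The empty set is not sufficient: P1 (alpha <- lam -> eps) has no collider blocking it and no conditioned non-collider, so it is open.
Try {lam}:
  P1: blocked at fork node lam ∈ conditioning set.
{lam} contains no descendant of alpha and blocks every backdoor path.
{lam} is the unique smallest valid adjustment set.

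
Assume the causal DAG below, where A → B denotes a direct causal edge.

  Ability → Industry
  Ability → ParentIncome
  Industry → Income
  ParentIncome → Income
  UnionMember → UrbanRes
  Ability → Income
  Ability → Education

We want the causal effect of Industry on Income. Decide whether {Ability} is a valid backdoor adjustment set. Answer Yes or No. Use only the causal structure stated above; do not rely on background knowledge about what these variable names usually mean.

Yes

Backdoor paths from Industry to Income (paths whose first edge points into Industry):
  P1: Industry <- Ability -> ParentIncome -> Income
  P2: Industry <- Ability -> Income
Condition 1 (no descendant of Industry in the set): holds — descendants of Industry are {Income}; none are in {Ability}.
Condition 2 (every backdoor path blocked by {Ability}):
  P1: blocked at fork node Ability ∈ conditioning set.
  P2: blocked at fork node Ability ∈ conditioning set.
{Ability} satisfies the backdoor criterion.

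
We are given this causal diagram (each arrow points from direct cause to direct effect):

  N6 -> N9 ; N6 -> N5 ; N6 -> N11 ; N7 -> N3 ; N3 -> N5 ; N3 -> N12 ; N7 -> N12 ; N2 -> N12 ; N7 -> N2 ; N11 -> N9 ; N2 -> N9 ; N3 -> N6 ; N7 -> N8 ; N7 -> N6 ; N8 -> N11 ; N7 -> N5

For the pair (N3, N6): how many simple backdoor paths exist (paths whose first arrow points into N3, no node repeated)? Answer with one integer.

A backdoor path from N3 to N6 is any simple undirected path whose first edge points into N3 (i.e. leaves N3 via a parent).
Parents of N3: {N7}.
Enumerating:
  P1: N3 <- N7 -> N6
  P2: N3 <- N7 -> N8 -> N11 <- N6
  P3: N3 <- N7 -> N8 -> N11 -> N9 <- N6
  P4: N3 <- N7 -> N2 -> N9 <- N6
  P5: N3 <- N7 -> N2 -> N9 <- N11 <- N6
  P6: N3 <- N7 -> N5 <- N6
  P7: N3 <- N7 -> N12 <- N2 -> N9 <- N6
  P8: N3 <- N7 -> N12 <- N2 -> N9 <- N11 <- N6
That exhausts the simple backdoor paths. Count: 8.

8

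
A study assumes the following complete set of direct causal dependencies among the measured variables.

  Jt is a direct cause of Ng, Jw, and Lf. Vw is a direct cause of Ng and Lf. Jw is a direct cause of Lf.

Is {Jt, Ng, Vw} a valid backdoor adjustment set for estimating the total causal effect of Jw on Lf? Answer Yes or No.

Backdoor paths from Jw to Lf (paths whose first edge points into Jw):
  P1: Jw <- Jt -> Lf
  P2: Jw <- Jt -> Ng <- Vw -> Lf
Condition 1 (no descendant of Jw in the set): holds — descendants of Jw are {Lf}; none are in {Jt, Ng, Vw}.
Condition 2 (every backdoor path blocked by {Jt, Ng, Vw}):
  P1: blocked at fork node Jt ∈ conditioning set.
  P2: blocked at fork node Jt ∈ conditioning set.
{Jt, Ng, Vw} satisfies the backdoor criterion.

Yes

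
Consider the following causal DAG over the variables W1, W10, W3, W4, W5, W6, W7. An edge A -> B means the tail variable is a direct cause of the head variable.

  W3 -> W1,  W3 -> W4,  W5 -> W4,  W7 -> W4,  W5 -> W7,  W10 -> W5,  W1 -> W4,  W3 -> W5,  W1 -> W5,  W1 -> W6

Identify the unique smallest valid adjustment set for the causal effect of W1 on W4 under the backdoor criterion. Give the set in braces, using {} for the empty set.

Variables eligible for adjustment (non-descendants of W1, excluding W1 and W4): {W10, W3}.
Backdoor paths from W1 to W4:
  P1: W1 <- W3 -> W5 -> W7 -> W4
  P2: W1 <- W3 -> W5 -> W4
  P3: W1 <- W3 -> W4
The empty set is not sufficient: P1 (W1 <- W3 -> W5 -> W7 -> W4) has no collider blocking it and no conditioned non-collider, so it is open.
Try {W3}:
  P1: blocked at fork node W3 ∈ conditioning set.
  P2: blocked at fork node W3 ∈ conditioning set.
  P3: blocked at fork node W3 ∈ conditioning set.
{W3} contains no descendant of W1 and blocks every backdoor path.
No other singleton works — e.g. {W10} leaves P1 open — so {W3} is the unique smallest valid adjustment set.

{W3}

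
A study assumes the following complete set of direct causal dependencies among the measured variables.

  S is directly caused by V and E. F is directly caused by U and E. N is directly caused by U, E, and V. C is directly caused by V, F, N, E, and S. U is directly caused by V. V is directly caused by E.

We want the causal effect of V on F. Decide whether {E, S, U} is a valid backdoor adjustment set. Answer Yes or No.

Backdoor paths from V to F (paths whose first edge points into V):
  P1: V <- E -> F
  P2: V <- E -> N <- U -> F
  P3: V <- E -> N -> C <- F
  P4: V <- E -> S -> C <- F
  P5: V <- E -> S -> C <- N <- U -> F
  P6: V <- E -> C <- F
  P7: V <- E -> C <- N <- U -> F
Condition 1 (no descendant of V in the set): FAILS — S and U are descendants of V.
Condition 2 (every backdoor path blocked by {E, S, U}):
  P1: blocked at fork node E ∈ conditioning set.
  P2: blocked at fork node E ∈ conditioning set.
  P3: blocked at fork node E ∈ conditioning set.
  P4: blocked at fork node E ∈ conditioning set.
  P5: blocked at fork node E ∈ conditioning set.
  P6: blocked at fork node E ∈ conditioning set.
  P7: blocked at fork node E ∈ conditioning set.
{E, S, U} does not satisfy the backdoor criterion.

No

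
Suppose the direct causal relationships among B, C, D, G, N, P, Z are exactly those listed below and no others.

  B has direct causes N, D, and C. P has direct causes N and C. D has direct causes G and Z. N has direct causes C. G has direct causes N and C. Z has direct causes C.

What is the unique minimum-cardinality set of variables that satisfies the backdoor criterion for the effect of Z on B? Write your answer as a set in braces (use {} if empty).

{C}

Variables eligible for adjustment (non-descendants of Z, excluding Z and B): {C, G, N, P}.
Backdoor paths from Z to B:
  P1: Z <- C -> N -> G -> D -> B
  P2: Z <- C -> N -> B
  P3: Z <- C -> P <- N -> G -> D -> B
  P4: Z <- C -> P <- N -> B
  P5: Z <- C -> G <- N -> B
  P6: Z <- C -> G -> D -> B
  P7: Z <- C -> B
The empty set is not sufficient: P1 (Z <- C -> N -> G -> D -> B) has no collider blocking it and no conditioned non-collider, so it is open.
Try {C}:
  P1: blocked at fork node C ∈ conditioning set.
  P2: blocked at fork node C ∈ conditioning set.
  P3: blocked at fork node C ∈ conditioning set.
  P4: blocked at fork node C ∈ conditioning set.
  P5: blocked at fork node C ∈ conditioning set.
  P6: blocked at fork node C ∈ conditioning set.
  P7: blocked at fork node C ∈ conditioning set.
{C} contains no descendant of Z and blocks every backdoor path.
No other singleton works — e.g. {N} leaves P6 open — so {C} is the unique smallest valid adjustment set.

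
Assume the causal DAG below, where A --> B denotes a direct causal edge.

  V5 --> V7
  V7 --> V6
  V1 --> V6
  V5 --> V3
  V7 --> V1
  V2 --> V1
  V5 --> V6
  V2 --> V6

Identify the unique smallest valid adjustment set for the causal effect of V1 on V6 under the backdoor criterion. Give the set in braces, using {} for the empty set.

{V2, V7}

Variables eligible for adjustment (non-descendants of V1, excluding V1 and V6): {V2, V3, V5, V7}.
Backdoor paths from V1 to V6:
  P1: V1 <- V2 -> V6
  P2: V1 <- V7 <- V5 -> V6
  P3: V1 <- V7 -> V6
The empty set is not sufficient: P1 (V1 <- V2 -> V6) has no collider blocking it and no conditioned non-collider, so it is open.
Try {V2, V7}:
  P1: blocked at fork node V2 ∈ conditioning set.
  P2: blocked at chain node V7 ∈ conditioning set.
  P3: blocked at fork node V7 ∈ conditioning set.
{V2, V7} contains no descendant of V1 and blocks every backdoor path.
Every element of {V2, V7} is needed (dropping V2 leaves P1 open; dropping V7 leaves P2 open), so no proper subset is valid.
Among all size-2 subsets of the eligible variables, only {V2, V7} blocks every backdoor path, so it is the unique smallest valid adjustment set.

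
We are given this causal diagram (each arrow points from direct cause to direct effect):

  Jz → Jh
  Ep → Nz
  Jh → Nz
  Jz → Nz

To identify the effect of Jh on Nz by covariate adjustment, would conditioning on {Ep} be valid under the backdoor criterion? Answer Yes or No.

No

Backdoor paths from Jh to Nz (paths whose first edge points into Jh):
  P1: Jh <- Jz -> Nz
Condition 1 (no descendant of Jh in the set): holds — descendants of Jh are {Nz}; none are in {Ep}.
Condition 2 (every backdoor path blocked by {Ep}):
  P1: open — no interior node is in the conditioning set.
{Ep} does not satisfy the backdoor criterion.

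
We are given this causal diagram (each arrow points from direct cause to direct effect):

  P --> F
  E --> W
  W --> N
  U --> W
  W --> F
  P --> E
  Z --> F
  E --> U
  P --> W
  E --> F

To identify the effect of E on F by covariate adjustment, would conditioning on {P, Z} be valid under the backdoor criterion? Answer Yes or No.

Backdoor paths from E to F (paths whose first edge points into E):
  P1: E <- P -> W -> F
  P2: E <- P -> F
Condition 1 (no descendant of E in the set): holds — descendants of E are {F, N, U, W}; none are in {P, Z}.
Condition 2 (every backdoor path blocked by {P, Z}):
  P1: blocked at fork node P ∈ conditioning set.
  P2: blocked at fork node P ∈ conditioning set.
{P, Z} satisfies the backdoor criterion.

Yes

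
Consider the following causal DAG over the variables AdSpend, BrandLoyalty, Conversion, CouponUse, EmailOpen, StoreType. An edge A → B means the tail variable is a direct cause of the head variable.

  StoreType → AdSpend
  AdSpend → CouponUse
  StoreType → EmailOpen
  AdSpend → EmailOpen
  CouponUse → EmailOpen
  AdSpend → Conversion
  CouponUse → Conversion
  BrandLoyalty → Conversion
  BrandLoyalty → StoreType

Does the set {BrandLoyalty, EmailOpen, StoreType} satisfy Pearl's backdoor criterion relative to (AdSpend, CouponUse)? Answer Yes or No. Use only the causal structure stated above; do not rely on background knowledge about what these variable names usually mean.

No

Backdoor paths from AdSpend to CouponUse (paths whose first edge points into AdSpend):
  P1: AdSpend <- StoreType <- BrandLoyalty -> Conversion <- CouponUse
  P2: AdSpend <- StoreType -> EmailOpen <- CouponUse
Condition 1 (no descendant of AdSpend in the set): FAILS — EmailOpen is a descendant of AdSpend.
Condition 2 (every backdoor path blocked by {BrandLoyalty, EmailOpen, StoreType}):
  P1: blocked at chain node StoreType ∈ conditioning set.
  P2: blocked at fork node StoreType ∈ conditioning set.
{BrandLoyalty, EmailOpen, StoreType} does not satisfy the backdoor criterion.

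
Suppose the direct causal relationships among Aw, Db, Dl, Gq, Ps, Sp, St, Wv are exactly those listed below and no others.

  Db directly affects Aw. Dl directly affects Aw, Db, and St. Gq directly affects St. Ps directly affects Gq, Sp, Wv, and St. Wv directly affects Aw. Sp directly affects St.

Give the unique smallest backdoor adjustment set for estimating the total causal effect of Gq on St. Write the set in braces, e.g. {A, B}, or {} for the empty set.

{Ps}

Variables eligible for adjustment (non-descendants of Gq, excluding Gq and St): {Aw, Db, Dl, Ps, Sp, Wv}.
Backdoor paths from Gq to St:
  P1: Gq <- Ps -> Wv -> Aw <- Dl -> St
  P2: Gq <- Ps -> Wv -> Aw <- Db <- Dl -> St
  P3: Gq <- Ps -> Sp -> St
  P4: Gq <- Ps -> St
The empty set is not sufficient: P3 (Gq <- Ps -> Sp -> St) has no collider blocking it and no conditioned non-collider, so it is open.
Try {Ps}:
  P1: blocked at fork node Ps ∈ conditioning set.
  P2: blocked at fork node Ps ∈ conditioning set.
  P3: blocked at fork node Ps ∈ conditioning set.
  P4: blocked at fork node Ps ∈ conditioning set.
{Ps} contains no descendant of Gq and blocks every backdoor path.
No other singleton works — e.g. {Wv} leaves P3 open — so {Ps} is the unique smallest valid adjustment set.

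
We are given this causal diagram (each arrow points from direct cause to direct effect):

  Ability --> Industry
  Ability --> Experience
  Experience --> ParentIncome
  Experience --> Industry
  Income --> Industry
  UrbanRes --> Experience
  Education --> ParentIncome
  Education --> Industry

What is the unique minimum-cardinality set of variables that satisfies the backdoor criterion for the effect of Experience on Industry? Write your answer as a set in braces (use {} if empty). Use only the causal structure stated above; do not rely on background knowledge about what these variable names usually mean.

{Ability}

Variables eligible for adjustment (non-descendants of Experience, excluding Experience and Industry): {Ability, Education, Income, UrbanRes}.
Backdoor paths from Experience to Industry:
  P1: Experience <- Ability -> Industry
The empty set is not sufficient: P1 (Experience <- Ability -> Industry) has no collider blocking it and no conditioned non-collider, so it is open.
Try {Ability}:
  P1: blocked at fork node Ability ∈ conditioning set.
{Ability} contains no descendant of Experience and blocks every backdoor path.
No other singleton works — e.g. {UrbanRes} leaves P1 open — so {Ability} is the unique smallest valid adjustment set.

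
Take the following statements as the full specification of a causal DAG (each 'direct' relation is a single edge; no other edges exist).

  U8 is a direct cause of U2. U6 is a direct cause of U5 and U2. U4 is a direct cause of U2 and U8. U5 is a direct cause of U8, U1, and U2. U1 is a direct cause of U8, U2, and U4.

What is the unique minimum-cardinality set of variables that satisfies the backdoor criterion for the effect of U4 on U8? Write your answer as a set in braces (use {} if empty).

{U1}

Variables eligible for adjustment (non-descendants of U4, excluding U4 and U8): {U1, U5, U6}.
Backdoor paths from U4 to U8:
  P1: U4 <- U1 <- U5 <- U6 -> U2 <- U8
  P2: U4 <- U1 <- U5 -> U8
  P3: U4 <- U1 <- U5 -> U2 <- U8
  P4: U4 <- U1 -> U8
  P5: U4 <- U1 -> U2 <- U6 -> U5 -> U8
  P6: U4 <- U1 -> U2 <- U5 -> U8
  P7: U4 <- U1 -> U2 <- U8
The empty set is not sufficient: P2 (U4 <- U1 <- U5 -> U8) has no collider blocking it and no conditioned non-collider, so it is open.
Try {U1}:
  P1: blocked at chain node U1 ∈ conditioning set.
  P2: blocked at chain node U1 ∈ conditioning set.
  P3: blocked at chain node U1 ∈ conditioning set.
  P4: blocked at fork node U1 ∈ conditioning set.
  P5: blocked at fork node U1 ∈ conditioning set.
  P6: blocked at fork node U1 ∈ conditioning set.
  P7: blocked at fork node U1 ∈ conditioning set.
{U1} contains no descendant of U4 and blocks every backdoor path.
No other singleton works — e.g. {U6} leaves P2 open — so {U1} is the unique smallest valid adjustment set.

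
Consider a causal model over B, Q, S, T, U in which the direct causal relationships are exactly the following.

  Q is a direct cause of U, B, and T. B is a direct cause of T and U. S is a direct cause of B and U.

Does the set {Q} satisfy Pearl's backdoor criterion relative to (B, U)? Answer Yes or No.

No

Backdoor paths from B to U (paths whose first edge points into B):
  P1: B <- S -> U
  P2: B <- Q -> U
Condition 1 (no descendant of B in the set): holds — descendants of B are {T, U}; none are in {Q}.
Condition 2 (every backdoor path blocked by {Q}):
  P1: open — no interior node is in the conditioning set.
  P2: blocked at fork node Q ∈ conditioning set.
{Q} does not satisfy the backdoor criterion.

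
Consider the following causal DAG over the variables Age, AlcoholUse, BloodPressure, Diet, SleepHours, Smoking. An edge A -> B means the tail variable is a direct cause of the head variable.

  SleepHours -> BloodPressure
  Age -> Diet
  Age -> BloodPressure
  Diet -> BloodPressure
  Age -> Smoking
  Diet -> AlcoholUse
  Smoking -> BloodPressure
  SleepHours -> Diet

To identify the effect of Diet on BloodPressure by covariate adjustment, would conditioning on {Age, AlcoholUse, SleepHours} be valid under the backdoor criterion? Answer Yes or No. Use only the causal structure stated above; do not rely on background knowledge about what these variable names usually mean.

No

Backdoor paths from Diet to BloodPressure (paths whose first edge points into Diet):
  P1: Diet <- SleepHours -> BloodPressure
  P2: Diet <- Age -> Smoking -> BloodPressure
  P3: Diet <- Age -> BloodPressure
Condition 1 (no descendant of Diet in the set): FAILS — AlcoholUse is a descendant of Diet.
Condition 2 (every backdoor path blocked by {Age, AlcoholUse, SleepHours}):
  P1: blocked at fork node SleepHours ∈ conditioning set.
  P2: blocked at fork node Age ∈ conditioning set.
  P3: blocked at fork node Age ∈ conditioning set.
{Age, AlcoholUse, SleepHours} does not satisfy the backdoor criterion.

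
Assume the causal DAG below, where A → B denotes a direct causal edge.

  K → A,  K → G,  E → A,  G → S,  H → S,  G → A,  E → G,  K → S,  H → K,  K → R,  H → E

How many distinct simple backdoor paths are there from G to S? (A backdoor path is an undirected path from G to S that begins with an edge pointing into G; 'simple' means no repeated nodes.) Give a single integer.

7

A backdoor path from G to S is any simple undirected path whose first edge points into G (i.e. leaves G via a parent).
Parents of G: {E, K}.
Enumerating:
  P1: G <- E <- H -> K -> S
  P2: G <- E <- H -> S
  P3: G <- E -> A <- K <- H -> S
  P4: G <- E -> A <- K -> S
  P5: G <- K <- H -> S
  P6: G <- K -> A <- E <- H -> S
  P7: G <- K -> S
That exhausts the simple backdoor paths. Count: 7.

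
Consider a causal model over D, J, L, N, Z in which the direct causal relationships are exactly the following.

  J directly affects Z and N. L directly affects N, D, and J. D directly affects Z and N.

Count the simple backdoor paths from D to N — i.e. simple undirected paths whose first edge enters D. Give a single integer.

A backdoor path from D to N is any simple undirected path whose first edge points into D (i.e. leaves D via a parent).
Parents of D: {L}.
Enumerating:
  P1: D <- L -> J -> N
  P2: D <- L -> N
That exhausts the simple backdoor paths. Count: 2.

2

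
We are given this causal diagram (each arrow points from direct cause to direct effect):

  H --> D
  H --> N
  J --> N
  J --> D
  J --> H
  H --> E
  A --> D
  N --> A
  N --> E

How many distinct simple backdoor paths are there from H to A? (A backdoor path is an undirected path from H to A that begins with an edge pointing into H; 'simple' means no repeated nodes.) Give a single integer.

A backdoor path from H to A is any simple undirected path whose first edge points into H (i.e. leaves H via a parent).
Parents of H: {J}.
Enumerating:
  P1: H <- J -> N -> A
  P2: H <- J -> D <- A
That exhausts the simple backdoor paths. Count: 2.

2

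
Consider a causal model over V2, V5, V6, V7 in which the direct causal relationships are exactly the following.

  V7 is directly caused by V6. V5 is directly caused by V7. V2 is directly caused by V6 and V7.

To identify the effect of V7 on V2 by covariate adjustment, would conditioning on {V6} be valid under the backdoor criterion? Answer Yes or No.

Yes

Backdoor paths from V7 to V2 (paths whose first edge points into V7):
  P1: V7 <- V6 -> V2
Condition 1 (no descendant of V7 in the set): holds — descendants of V7 are {V2, V5}; none are in {V6}.
Condition 2 (every backdoor path blocked by {V6}):
  P1: blocked at fork node V6 ∈ conditioning set.
{V6} satisfies the backdoor criterion.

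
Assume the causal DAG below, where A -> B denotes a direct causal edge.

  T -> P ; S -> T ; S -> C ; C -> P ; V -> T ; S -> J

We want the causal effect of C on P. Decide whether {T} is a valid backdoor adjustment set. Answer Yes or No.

Yes

Backdoor paths from C to P (paths whose first edge points into C):
  P1: C <- S -> T -> P
Condition 1 (no descendant of C in the set): holds — descendants of C are {P}; none are in {T}.
Condition 2 (every backdoor path blocked by {T}):
  P1: blocked at chain node T ∈ conditioning set.
{T} satisfies the backdoor criterion.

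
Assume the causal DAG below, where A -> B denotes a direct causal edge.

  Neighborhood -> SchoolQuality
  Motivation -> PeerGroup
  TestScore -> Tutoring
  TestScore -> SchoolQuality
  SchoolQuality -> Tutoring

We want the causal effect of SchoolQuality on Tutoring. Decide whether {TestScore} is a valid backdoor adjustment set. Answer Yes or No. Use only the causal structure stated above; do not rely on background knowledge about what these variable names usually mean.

Yes

Backdoor paths from SchoolQuality to Tutoring (paths whose first edge points into SchoolQuality):
  P1: SchoolQuality <- TestScore -> Tutoring
Condition 1 (no descendant of SchoolQuality in the set): holds — descendants of SchoolQuality are {Tutoring}; none are in {TestScore}.
Condition 2 (every backdoor path blocked by {TestScore}):
  P1: blocked at fork node TestScore ∈ conditioning set.
{TestScore} satisfies the backdoor criterion.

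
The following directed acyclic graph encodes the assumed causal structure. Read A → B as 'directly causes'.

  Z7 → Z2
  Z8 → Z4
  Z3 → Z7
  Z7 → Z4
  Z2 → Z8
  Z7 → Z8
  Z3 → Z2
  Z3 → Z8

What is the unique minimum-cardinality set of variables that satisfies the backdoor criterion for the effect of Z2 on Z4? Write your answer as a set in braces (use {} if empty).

Variables eligible for adjustment (non-descendants of Z2, excluding Z2 and Z4): {Z3, Z7}.
Backdoor paths from Z2 to Z4:
  P1: Z2 <- Z3 -> Z7 -> Z8 -> Z4
  P2: Z2 <- Z3 -> Z7 -> Z4
  P3: Z2 <- Z3 -> Z8 <- Z7 -> Z4
  P4: Z2 <- Z3 -> Z8 -> Z4
  P5: Z2 <- Z7 <- Z3 -> Z8 -> Z4
  P6: Z2 <- Z7 -> Z8 -> Z4
  P7: Z2 <- Z7 -> Z4
The empty set is not sufficient: P1 (Z2 <- Z3 -> Z7 -> Z8 -> Z4) has no collider blocking it and no conditioned non-collider, so it is open.
Try {Z3, Z7}:
  P1: blocked at fork node Z3 ∈ conditioning set.
  P2: blocked at fork node Z3 ∈ conditioning set.
  P3: blocked at fork node Z3 ∈ conditioning set.
  P4: blocked at fork node Z3 ∈ conditioning set.
  P5: blocked at chain node Z7 ∈ conditioning set.
  P6: blocked at fork node Z7 ∈ conditioning set.
  P7: blocked at fork node Z7 ∈ conditioning set.
{Z3, Z7} contains no descendant of Z2 and blocks every backdoor path.
Every element of {Z3, Z7} is needed (dropping Z3 leaves P4 open; dropping Z7 leaves P6 open), so no proper subset is valid.
Among all size-2 subsets of the eligible variables, only {Z3, Z7} blocks every backdoor path, so it is the unique smallest valid adjustment set.

{Z3, Z7}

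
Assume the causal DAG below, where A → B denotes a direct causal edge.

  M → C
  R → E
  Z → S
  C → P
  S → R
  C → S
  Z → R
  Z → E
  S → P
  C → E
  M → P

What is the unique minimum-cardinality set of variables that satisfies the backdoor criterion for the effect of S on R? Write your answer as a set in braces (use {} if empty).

{Z}

Variables eligible for adjustment (non-descendants of S, excluding S and R): {C, M, Z}.
Backdoor paths from S to R:
  P1: S <- Z -> R
  P2: S <- Z -> E <- R
  P3: S <- C -> E <- Z -> R
  P4: S <- C -> E <- R
The empty set is not sufficient: P1 (S <- Z -> R) has no collider blocking it and no conditioned non-collider, so it is open.
Try {Z}:
  P1: blocked at fork node Z ∈ conditioning set.
  P2: blocked at fork node Z ∈ conditioning set.
  P3: blocked at collider E (neither it nor any descendant is in the conditioning set).
  P4: blocked at collider E (neither it nor any descendant is in the conditioning set).
{Z} contains no descendant of S and blocks every backdoor path.
No other singleton works — e.g. {M} leaves P1 open — so {Z} is the unique smallest valid adjustment set.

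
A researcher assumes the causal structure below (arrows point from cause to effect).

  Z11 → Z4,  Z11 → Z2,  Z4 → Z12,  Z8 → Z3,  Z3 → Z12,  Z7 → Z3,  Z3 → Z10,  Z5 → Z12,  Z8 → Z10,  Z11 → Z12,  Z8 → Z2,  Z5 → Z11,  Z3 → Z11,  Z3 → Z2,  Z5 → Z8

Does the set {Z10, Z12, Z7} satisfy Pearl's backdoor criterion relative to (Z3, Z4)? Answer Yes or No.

Backdoor paths from Z3 to Z4 (paths whose first edge points into Z3):
  P1: Z3 <- Z8 <- Z5 -> Z11 -> Z4
  P2: Z3 <- Z8 <- Z5 -> Z11 -> Z12 <- Z4
  P3: Z3 <- Z8 <- Z5 -> Z12 <- Z11 -> Z4
  P4: Z3 <- Z8 <- Z5 -> Z12 <- Z4
  P5: Z3 <- Z8 -> Z2 <- Z11 <- Z5 -> Z12 <- Z4
  P6: Z3 <- Z8 -> Z2 <- Z11 -> Z4
  P7: Z3 <- Z8 -> Z2 <- Z11 -> Z12 <- Z4
Condition 1 (no descendant of Z3 in the set): FAILS — Z10 and Z12 are descendants of Z3.
Condition 2 (every backdoor path blocked by {Z10, Z12, Z7}):
  P1: open — no interior node is in the conditioning set.
  P2: open — collider(s) Z12 are conditioned on (or have a conditioned descendant) and no non-collider on the path is in the set.
  P3: open — collider(s) Z12 are conditioned on (or have a conditioned descendant) and no non-collider on the path is in the set.
  P4: open — collider(s) Z12 are conditioned on (or have a conditioned descendant) and no non-collider on the path is in the set.
  P5: blocked at collider Z2 (neither it nor any descendant is in the conditioning set).
  P6: blocked at collider Z2 (neither it nor any descendant is in the conditioning set).
  P7: blocked at collider Z2 (neither it nor any descendant is in the conditioning set).
{Z10, Z12, Z7} does not satisfy the backdoor criterion.

No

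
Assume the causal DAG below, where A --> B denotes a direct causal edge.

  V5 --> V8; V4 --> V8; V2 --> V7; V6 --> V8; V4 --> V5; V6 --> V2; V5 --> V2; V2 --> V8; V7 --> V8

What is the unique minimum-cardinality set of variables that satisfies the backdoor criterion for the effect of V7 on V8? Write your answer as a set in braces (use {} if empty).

Variables eligible for adjustment (non-descendants of V7, excluding V7 and V8): {V2, V4, V5, V6}.
Backdoor paths from V7 to V8:
  P1: V7 <- V2 <- V6 -> V8
  P2: V7 <- V2 <- V5 <- V4 -> V8
  P3: V7 <- V2 <- V5 -> V8
  P4: V7 <- V2 -> V8
The empty set is not sufficient: P1 (V7 <- V2 <- V6 -> V8) has no collider blocking it and no conditioned non-collider, so it is open.
Try {V2}:
  P1: blocked at chain node V2 ∈ conditioning set.
  P2: blocked at chain node V2 ∈ conditioning set.
  P3: blocked at chain node V2 ∈ conditioning set.
  P4: blocked at fork node V2 ∈ conditioning set.
{V2} contains no descendant of V7 and blocks every backdoor path.
No other singleton works — e.g. {V6} leaves P2 open — so {V2} is the unique smallest valid adjustment set.

{V2}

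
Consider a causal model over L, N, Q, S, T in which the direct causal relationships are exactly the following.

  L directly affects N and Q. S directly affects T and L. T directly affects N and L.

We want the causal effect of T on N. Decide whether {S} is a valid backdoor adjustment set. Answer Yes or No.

Backdoor paths from T to N (paths whose first edge points into T):
  P1: T <- S -> L -> N
Condition 1 (no descendant of T in the set): holds — descendants of T are {L, N, Q}; none are in {S}.
Condition 2 (every backdoor path blocked by {S}):
  P1: blocked at fork node S ∈ conditioning set.
{S} satisfies the backdoor criterion.

Yes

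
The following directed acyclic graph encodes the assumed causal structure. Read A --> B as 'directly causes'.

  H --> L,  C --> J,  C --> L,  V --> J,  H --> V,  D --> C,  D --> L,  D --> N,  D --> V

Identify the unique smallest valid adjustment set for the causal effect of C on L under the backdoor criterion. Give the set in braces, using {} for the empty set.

Variables eligible for adjustment (non-descendants of C, excluding C and L): {D, H, N, V}.
Backdoor paths from C to L:
  P1: C <- D -> V <- H -> L
  P2: C <- D -> L
The empty set is not sufficient: P2 (C <- D -> L) has no collider blocking it and no conditioned non-collider, so it is open.
Try {D}:
  P1: blocked at fork node D ∈ conditioning set.
  P2: blocked at fork node D ∈ conditioning set.
{D} contains no descendant of C and blocks every backdoor path.
No other singleton works — e.g. {N} leaves P2 open — so {D} is the unique smallest valid adjustment set.

{D}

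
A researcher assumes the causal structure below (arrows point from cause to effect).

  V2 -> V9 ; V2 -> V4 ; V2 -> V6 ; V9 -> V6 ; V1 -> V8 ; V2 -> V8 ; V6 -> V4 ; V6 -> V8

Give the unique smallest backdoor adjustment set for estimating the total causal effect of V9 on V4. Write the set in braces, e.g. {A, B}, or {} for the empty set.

{V2}

Variables eligible for adjustment (non-descendants of V9, excluding V9 and V4): {V1, V2}.
Backdoor paths from V9 to V4:
  P1: V9 <- V2 -> V6 -> V4
  P2: V9 <- V2 -> V4
  P3: V9 <- V2 -> V8 <- V6 -> V4
The empty set is not sufficient: P1 (V9 <- V2 -> V6 -> V4) has no collider blocking it and no conditioned non-collider, so it is open.
Try {V2}:
  P1: blocked at fork node V2 ∈ conditioning set.
  P2: blocked at fork node V2 ∈ conditioning set.
  P3: blocked at fork node V2 ∈ conditioning set.
{V2} contains no descendant of V9 and blocks every backdoor path.
No other singleton works — e.g. {V1} leaves P1 open — so {V2} is the unique smallest valid adjustment set.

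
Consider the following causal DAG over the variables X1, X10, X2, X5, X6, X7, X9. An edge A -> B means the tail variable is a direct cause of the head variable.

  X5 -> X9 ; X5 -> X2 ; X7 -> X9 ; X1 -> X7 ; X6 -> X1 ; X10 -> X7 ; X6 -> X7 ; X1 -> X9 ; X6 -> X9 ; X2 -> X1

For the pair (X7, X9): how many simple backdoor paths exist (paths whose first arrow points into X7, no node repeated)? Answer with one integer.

6

A backdoor path from X7 to X9 is any simple undirected path whose first edge points into X7 (i.e. leaves X7 via a parent).
Parents of X7: {X1, X10, X6}.
Enumerating:
  P1: X7 <- X6 -> X1 <- X2 <- X5 -> X9
  P2: X7 <- X6 -> X1 -> X9
  P3: X7 <- X6 -> X9
  P4: X7 <- X1 <- X6 -> X9
  P5: X7 <- X1 <- X2 <- X5 -> X9
  P6: X7 <- X1 -> X9
That exhausts the simple backdoor paths. Count: 6.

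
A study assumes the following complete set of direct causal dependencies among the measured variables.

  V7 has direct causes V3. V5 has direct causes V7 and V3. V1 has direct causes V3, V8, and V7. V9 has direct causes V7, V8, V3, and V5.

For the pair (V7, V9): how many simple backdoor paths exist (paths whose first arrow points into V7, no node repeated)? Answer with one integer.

A backdoor path from V7 to V9 is any simple undirected path whose first edge points into V7 (i.e. leaves V7 via a parent).
Parents of V7: {V3}.
Enumerating:
  P1: V7 <- V3 -> V1 <- V8 -> V9
  P2: V7 <- V3 -> V5 -> V9
  P3: V7 <- V3 -> V9
That exhausts the simple backdoor paths. Count: 3.

3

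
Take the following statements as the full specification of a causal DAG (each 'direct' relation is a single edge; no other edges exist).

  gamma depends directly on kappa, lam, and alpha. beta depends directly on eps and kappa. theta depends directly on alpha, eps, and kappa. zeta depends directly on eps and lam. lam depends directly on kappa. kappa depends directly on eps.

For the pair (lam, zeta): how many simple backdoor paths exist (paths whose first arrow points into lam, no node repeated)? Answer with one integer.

A backdoor path from lam to zeta is any simple undirected path whose first edge points into lam (i.e. leaves lam via a parent).
Parents of lam: {kappa}.
Enumerating:
  P1: lam <- kappa <- eps -> zeta
  P2: lam <- kappa -> theta <- eps -> zeta
  P3: lam <- kappa -> gamma <- alpha -> theta <- eps -> zeta
  P4: lam <- kappa -> beta <- eps -> zeta
That exhausts the simple backdoor paths. Count: 4.

4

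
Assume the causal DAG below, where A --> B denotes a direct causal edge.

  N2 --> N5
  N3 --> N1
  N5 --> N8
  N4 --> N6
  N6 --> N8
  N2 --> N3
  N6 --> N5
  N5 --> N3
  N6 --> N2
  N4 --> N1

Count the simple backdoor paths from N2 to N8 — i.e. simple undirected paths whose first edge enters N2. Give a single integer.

3

A backdoor path from N2 to N8 is any simple undirected path whose first edge points into N2 (i.e. leaves N2 via a parent).
Parents of N2: {N6}.
Enumerating:
  P1: N2 <- N6 <- N4 -> N1 <- N3 <- N5 -> N8
  P2: N2 <- N6 -> N5 -> N8
  P3: N2 <- N6 -> N8
That exhausts the simple backdoor paths. Count: 3.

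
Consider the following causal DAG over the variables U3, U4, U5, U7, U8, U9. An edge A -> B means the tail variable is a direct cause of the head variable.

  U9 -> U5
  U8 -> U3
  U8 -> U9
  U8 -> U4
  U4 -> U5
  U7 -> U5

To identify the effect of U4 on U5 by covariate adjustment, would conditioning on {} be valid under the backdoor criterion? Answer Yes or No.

Backdoor paths from U4 to U5 (paths whose first edge points into U4):
  P1: U4 <- U8 -> U9 -> U5
Condition 1 (no descendant of U4 in the set): holds — descendants of U4 are {U5}; none are in {}.
Condition 2 (every backdoor path blocked by {}):
  P1: open — no interior node is in the conditioning set.
{} does not satisfy the backdoor criterion.

No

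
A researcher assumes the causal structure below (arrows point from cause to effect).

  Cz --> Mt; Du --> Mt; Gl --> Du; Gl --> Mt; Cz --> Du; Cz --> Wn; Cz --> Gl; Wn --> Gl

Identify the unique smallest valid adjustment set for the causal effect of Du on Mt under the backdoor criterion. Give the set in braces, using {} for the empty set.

Variables eligible for adjustment (non-descendants of Du, excluding Du and Mt): {Cz, Gl, Wn}.
Backdoor paths from Du to Mt:
  P1: Du <- Cz -> Wn -> Gl -> Mt
  P2: Du <- Cz -> Gl -> Mt
  P3: Du <- Cz -> Mt
  P4: Du <- Gl <- Cz -> Mt
  P5: Du <- Gl <- Wn <- Cz -> Mt
  P6: Du <- Gl -> Mt
The empty set is not sufficient: P1 (Du <- Cz -> Wn -> Gl -> Mt) has no collider blocking it and no conditioned non-collider, so it is open.
Try {Cz, Gl}:
  P1: blocked at fork node Cz ∈ conditioning set.
  P2: blocked at fork node Cz ∈ conditioning set.
  P3: blocked at fork node Cz ∈ conditioning set.
  P4: blocked at chain node Gl ∈ conditioning set.
  P5: blocked at chain node Gl ∈ conditioning set.
  P6: blocked at fork node Gl ∈ conditioning set.
{Cz, Gl} contains no descendant of Du and blocks every backdoor path.
Every element of {Cz, Gl} is needed (dropping Cz leaves P3 open; dropping Gl leaves P6 open), so no proper subset is valid.
Among all size-2 subsets of the eligible variables, only {Cz, Gl} blocks every backdoor path, so it is the unique smallest valid adjustment set.

{Cz, Gl}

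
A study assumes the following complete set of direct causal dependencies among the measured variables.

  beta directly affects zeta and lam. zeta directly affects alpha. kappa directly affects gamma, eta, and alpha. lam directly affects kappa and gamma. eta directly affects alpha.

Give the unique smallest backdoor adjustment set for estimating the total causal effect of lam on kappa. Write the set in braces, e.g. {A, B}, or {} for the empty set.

Variables eligible for adjustment (non-descendants of lam, excluding lam and kappa): {beta, zeta}.
Backdoor paths from lam to kappa:
  P1: lam <- beta -> zeta -> alpha <- kappa
  P2: lam <- beta -> zeta -> alpha <- eta <- kappa
Each backdoor path contains an unconditioned collider, so every path is already blocked with the empty conditioning set:
  P1: blocked at collider alpha (neither it nor any descendant is in the conditioning set).
  P2: blocked at collider alpha (neither it nor any descendant is in the conditioning set).
The empty set is therefore the unique smallest valid set.

{}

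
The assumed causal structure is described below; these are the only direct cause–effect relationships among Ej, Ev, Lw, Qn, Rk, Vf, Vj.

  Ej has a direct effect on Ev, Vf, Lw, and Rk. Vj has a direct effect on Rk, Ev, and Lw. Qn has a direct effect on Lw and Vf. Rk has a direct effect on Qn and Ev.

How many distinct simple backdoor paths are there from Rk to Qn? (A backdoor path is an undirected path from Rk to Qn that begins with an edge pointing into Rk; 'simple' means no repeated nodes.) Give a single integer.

7

A backdoor path from Rk to Qn is any simple undirected path whose first edge points into Rk (i.e. leaves Rk via a parent).
Parents of Rk: {Ej, Vj}.
Enumerating:
  P1: Rk <- Ej -> Lw <- Qn
  P2: Rk <- Ej -> Vf <- Qn
  P3: Rk <- Ej -> Ev <- Vj -> Lw <- Qn
  P4: Rk <- Vj -> Lw <- Ej -> Vf <- Qn
  P5: Rk <- Vj -> Lw <- Qn
  P6: Rk <- Vj -> Ev <- Ej -> Lw <- Qn
  P7: Rk <- Vj -> Ev <- Ej -> Vf <- Qn
That exhausts the simple backdoor paths. Count: 7.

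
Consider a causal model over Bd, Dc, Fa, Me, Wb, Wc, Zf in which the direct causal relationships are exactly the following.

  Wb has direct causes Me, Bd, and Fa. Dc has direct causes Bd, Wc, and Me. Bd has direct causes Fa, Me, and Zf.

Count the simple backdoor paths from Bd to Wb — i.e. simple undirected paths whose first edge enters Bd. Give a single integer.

2

A backdoor path from Bd to Wb is any simple undirected path whose first edge points into Bd (i.e. leaves Bd via a parent).
Parents of Bd: {Fa, Me, Zf}.
Enumerating:
  P1: Bd <- Fa -> Wb
  P2: Bd <- Me -> Wb
That exhausts the simple backdoor paths. Count: 2.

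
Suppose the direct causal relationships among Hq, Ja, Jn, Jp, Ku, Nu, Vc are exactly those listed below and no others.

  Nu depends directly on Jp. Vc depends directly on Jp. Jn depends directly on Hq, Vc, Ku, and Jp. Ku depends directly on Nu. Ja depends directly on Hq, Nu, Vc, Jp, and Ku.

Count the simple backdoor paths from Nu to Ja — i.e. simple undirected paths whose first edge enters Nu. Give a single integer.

A backdoor path from Nu to Ja is any simple undirected path whose first edge points into Nu (i.e. leaves Nu via a parent).
Parents of Nu: {Jp}.
Enumerating:
  P1: Nu <- Jp -> Vc -> Ja
  P2: Nu <- Jp -> Vc -> Jn <- Hq -> Ja
  P3: Nu <- Jp -> Vc -> Jn <- Ku -> Ja
  P4: Nu <- Jp -> Ja
  P5: Nu <- Jp -> Jn <- Vc -> Ja
  P6: Nu <- Jp -> Jn <- Hq -> Ja
  P7: Nu <- Jp -> Jn <- Ku -> Ja
That exhausts the simple backdoor paths. Count: 7.

7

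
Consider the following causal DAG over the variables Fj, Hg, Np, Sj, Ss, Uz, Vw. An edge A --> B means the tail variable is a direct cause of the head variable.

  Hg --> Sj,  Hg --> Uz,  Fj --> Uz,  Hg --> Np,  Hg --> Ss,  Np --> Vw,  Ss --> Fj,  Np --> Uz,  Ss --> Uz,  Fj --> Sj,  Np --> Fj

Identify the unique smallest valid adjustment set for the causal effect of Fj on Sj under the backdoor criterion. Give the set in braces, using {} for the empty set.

{Hg}

Variables eligible for adjustment (non-descendants of Fj, excluding Fj and Sj): {Hg, Np, Ss, Vw}.
Backdoor paths from Fj to Sj:
  P1: Fj <- Ss <- Hg -> Sj
  P2: Fj <- Ss -> Uz <- Hg -> Sj
  P3: Fj <- Ss -> Uz <- Np <- Hg -> Sj
  P4: Fj <- Np <- Hg -> Sj
  P5: Fj <- Np -> Uz <- Hg -> Sj
  P6: Fj <- Np -> Uz <- Ss <- Hg -> Sj
The empty set is not sufficient: P1 (Fj <- Ss <- Hg -> Sj) has no collider blocking it and no conditioned non-collider, so it is open.
Try {Hg}:
  P1: blocked at fork node Hg ∈ conditioning set.
  P2: blocked at collider Uz (neither it nor any descendant is in the conditioning set).
  P3: blocked at collider Uz (neither it nor any descendant is in the conditioning set).
  P4: blocked at fork node Hg ∈ conditioning set.
  P5: blocked at collider Uz (neither it nor any descendant is in the conditioning set).
  P6: blocked at collider Uz (neither it nor any descendant is in the conditioning set).
{Hg} contains no descendant of Fj and blocks every backdoor path.
No other singleton works — e.g. {Ss} leaves P4 open — so {Hg} is the unique smallest valid adjustment set.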